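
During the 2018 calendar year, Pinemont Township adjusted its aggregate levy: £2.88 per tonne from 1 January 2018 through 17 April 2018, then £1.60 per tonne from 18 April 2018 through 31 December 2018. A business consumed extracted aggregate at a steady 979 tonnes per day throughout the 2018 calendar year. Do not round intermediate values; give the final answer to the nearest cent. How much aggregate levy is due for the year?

1 January – 17 April 2018: 107 days × 979 tonnes/day = 104,753 tonnes at £2.88/tonne → £301,688.64
18 April – 31 December 2018: 258 days × 979 tonnes/day = 252,582 tonnes at £1.60/tonne → £404,131.20

£705,819.84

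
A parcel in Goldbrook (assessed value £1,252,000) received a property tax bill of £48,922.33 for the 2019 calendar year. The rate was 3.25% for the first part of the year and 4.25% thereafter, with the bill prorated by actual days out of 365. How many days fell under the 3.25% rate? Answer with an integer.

125 days

Let d = days at the first rate; then 365 − d days at the second rate.
£1,252,000 × [3.25%·d + 4.25%·(365−d)] / 365 = £48,922.33
Solving gives d = 125, so the new rate took effect on 6 May 2019.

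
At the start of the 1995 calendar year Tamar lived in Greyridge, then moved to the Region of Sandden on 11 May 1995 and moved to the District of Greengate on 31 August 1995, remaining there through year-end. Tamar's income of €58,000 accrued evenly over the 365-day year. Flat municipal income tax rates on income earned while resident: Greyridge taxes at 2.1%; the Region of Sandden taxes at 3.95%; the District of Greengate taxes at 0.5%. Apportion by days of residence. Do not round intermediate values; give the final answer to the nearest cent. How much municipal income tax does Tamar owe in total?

Greyridge, 1 January – 10 May 1995: 130 days → €58,000 × 2.1% × 130/365 = €433.8082
The Region of Sandden, 11 May – 30 August 1995: 112 days → €58,000 × 3.95% × 112/365 = €702.9918
The District of Greengate, 31 August – 31 December 1995: 123 days → €58,000 × 0.5% × 123/365 = €97.7260
Total = €1,234.5260

€1,234.53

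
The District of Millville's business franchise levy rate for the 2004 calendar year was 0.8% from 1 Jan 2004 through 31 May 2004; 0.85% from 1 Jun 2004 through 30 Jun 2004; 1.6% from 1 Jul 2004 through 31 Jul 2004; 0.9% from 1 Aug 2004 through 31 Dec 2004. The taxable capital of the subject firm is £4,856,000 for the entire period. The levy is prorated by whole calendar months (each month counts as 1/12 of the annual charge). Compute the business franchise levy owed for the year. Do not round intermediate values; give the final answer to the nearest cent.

£44,311.00

1 Jan – 31 May 2004: 5 months at 0.8% → £4,856,000 × 0.8% × 5/12 = £16,186.6667
1 Jun – 30 Jun 2004: 1 month at 0.85% → £4,856,000 × 0.85% × 1/12 = £3,439.6667
1 Jul – 31 Jul 2004: 1 month at 1.6% → £4,856,000 × 1.6% × 1/12 = £6,474.6667
1 Aug – 31 Dec 2004: 5 months at 0.9% → £4,856,000 × 0.9% × 5/12 = £18,210.0000
Total = £44,311.0000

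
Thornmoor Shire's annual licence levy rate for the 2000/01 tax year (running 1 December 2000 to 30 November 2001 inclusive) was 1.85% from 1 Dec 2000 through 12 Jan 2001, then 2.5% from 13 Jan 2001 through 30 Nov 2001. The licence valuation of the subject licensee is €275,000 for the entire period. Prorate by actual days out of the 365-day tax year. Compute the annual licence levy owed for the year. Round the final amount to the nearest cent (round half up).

€6,664.42

1 Dec 2000 – 12 Jan 2001: 43 days at 1.85% → €275,000 × 1.85% × 43/365 = €599.3493
13 Jan – 30 Nov 2001: 322 days at 2.5% → €275,000 × 2.5% × 322/365 = €6,065.0685
Total = €6,664.4178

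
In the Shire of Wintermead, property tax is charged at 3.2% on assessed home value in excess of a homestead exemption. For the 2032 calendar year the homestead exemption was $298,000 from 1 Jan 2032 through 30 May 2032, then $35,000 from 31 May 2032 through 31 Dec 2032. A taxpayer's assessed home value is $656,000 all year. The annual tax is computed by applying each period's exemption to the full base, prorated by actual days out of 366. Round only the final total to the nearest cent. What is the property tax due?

1 Jan – 30 May 2032: 151 days, exemption $298,000 → ($656,000 − $298,000) × 3.2% × 151/366 = $4,726.3825
31 May – 31 Dec 2032: 215 days, exemption $35,000 → ($656,000 − $35,000) × 3.2% × 215/366 = $11,673.4426
Total = $16,399.8251

$16,399.83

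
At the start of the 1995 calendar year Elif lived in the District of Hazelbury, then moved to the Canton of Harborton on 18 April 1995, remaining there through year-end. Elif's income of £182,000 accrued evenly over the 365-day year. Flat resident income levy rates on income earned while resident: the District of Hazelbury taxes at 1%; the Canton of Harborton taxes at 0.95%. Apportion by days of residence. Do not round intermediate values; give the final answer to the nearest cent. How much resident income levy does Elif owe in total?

£1,755.68

The District of Hazelbury, 1 January – 17 April 1995: 107 days → £182,000 × 1% × 107/365 = £533.5342
The Canton of Harborton, 18 April – 31 December 1995: 258 days → £182,000 × 0.95% × 258/365 = £1,222.1425
Total = £1,755.6767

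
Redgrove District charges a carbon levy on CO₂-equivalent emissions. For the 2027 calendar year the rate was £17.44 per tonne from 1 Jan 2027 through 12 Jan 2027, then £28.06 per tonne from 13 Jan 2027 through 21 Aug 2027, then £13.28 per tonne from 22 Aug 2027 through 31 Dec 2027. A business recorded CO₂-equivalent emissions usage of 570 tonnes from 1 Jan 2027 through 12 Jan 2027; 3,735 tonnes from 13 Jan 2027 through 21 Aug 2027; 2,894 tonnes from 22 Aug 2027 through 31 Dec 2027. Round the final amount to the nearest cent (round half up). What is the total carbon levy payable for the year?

1 Jan – 12 Jan 2027: 570 tonnes at £17.44/tonne → £9940.80
13 Jan – 21 Aug 2027: 3,735 tonnes at £28.06/tonne → £104804.10
22 Aug – 31 Dec 2027: 2,894 tonnes at £13.28/tonne → £38432.32

£153177.22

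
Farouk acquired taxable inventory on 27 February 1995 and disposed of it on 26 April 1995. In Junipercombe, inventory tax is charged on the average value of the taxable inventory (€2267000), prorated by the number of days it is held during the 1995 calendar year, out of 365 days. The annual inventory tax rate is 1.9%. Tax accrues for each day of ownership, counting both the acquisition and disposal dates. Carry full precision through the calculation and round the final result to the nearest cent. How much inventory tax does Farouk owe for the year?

Days held (27 February – 26 April 1995): 59 out of 365
Tax = €2267000 × 1.9% × 59/365 = €6962.4849

€6962.48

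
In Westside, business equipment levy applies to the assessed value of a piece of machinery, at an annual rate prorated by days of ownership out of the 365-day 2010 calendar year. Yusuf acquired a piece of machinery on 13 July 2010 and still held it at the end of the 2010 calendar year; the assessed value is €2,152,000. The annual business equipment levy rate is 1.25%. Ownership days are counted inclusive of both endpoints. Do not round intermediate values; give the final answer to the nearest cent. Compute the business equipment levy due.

€12,676.16

Days held (13 July – 31 December 2010): 172 out of 365
Tax = €2,152,000 × 1.25% × 172/365 = €12,676.1644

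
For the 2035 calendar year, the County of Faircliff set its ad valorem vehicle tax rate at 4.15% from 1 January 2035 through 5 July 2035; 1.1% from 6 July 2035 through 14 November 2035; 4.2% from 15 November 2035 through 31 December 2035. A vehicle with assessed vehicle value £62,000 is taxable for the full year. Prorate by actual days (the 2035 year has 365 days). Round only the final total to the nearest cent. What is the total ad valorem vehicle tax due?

£1,893.12

1 January – 5 July 2035: 186 days at 4.15% → £62,000 × 4.15% × 186/365 = £1,311.1726
6 July – 14 November 2035: 132 days at 1.1% → £62,000 × 1.1% × 132/365 = £246.6411
15 November – 31 December 2035: 47 days at 4.2% → £62,000 × 4.2% × 47/365 = £335.3096
Total = £1,893.1233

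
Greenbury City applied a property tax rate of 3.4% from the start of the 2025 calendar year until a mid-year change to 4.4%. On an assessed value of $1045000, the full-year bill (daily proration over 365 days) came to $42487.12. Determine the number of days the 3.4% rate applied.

Let d = days at the first rate; then 365 − d days at the second rate.
$1045000 × [3.4%·d + 4.4%·(365−d)] / 365 = $42487.12
Solving gives d = 122, so the new rate took effect on May 3, 2025.

122 days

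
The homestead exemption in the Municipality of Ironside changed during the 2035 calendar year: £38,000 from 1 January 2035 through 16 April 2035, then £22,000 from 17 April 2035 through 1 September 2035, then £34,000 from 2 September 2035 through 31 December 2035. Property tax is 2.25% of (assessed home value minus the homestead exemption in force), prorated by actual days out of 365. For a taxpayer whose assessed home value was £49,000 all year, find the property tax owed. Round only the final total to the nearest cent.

£413.45

1 January – 16 April 2035: 106 days, exemption £38,000 → (£49,000 − £38,000) × 2.25% × 106/365 = £71.8767
17 April – 1 September 2035: 138 days, exemption £22,000 → (£49,000 − £22,000) × 2.25% × 138/365 = £229.6849
2 September – 31 December 2035: 121 days, exemption £34,000 → (£49,000 − £34,000) × 2.25% × 121/365 = £111.8836
Total = £413.4452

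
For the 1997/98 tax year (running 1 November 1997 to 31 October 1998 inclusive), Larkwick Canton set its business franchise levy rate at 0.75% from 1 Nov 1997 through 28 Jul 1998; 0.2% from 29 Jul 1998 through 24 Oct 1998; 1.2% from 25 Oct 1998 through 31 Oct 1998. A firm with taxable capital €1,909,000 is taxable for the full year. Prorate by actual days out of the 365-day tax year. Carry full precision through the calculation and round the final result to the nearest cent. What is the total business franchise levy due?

€11,950.86

1 Nov 1997 – 28 Jul 1998: 270 days at 0.75% → €1,909,000 × 0.75% × 270/365 = €10,591.0274
29 Jul – 24 Oct 1998: 88 days at 0.2% → €1,909,000 × 0.2% × 88/365 = €920.5041
25 Oct – 31 Oct 1998: 7 days at 1.2% → €1,909,000 × 1.2% × 7/365 = €439.3315
Total = €11,950.8630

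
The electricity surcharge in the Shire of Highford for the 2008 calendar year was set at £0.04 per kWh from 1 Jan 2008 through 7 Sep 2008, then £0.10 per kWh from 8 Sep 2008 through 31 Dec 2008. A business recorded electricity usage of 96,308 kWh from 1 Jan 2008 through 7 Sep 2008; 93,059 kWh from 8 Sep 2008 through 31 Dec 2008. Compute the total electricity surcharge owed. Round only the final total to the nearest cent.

1 Jan – 7 Sep 2008: 96,308 kWh at £0.04/kWh → £3852.32
8 Sep – 31 Dec 2008: 93,059 kWh at £0.10/kWh → £9305.90

£13158.22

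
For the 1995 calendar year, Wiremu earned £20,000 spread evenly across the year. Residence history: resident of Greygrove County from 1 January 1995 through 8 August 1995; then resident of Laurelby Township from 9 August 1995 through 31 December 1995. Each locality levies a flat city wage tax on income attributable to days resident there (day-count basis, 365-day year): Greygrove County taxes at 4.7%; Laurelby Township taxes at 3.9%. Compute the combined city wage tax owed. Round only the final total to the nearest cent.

£876.44

Greygrove County, 1 January – 8 August 1995: 220 days → £20,000 × 4.7% × 220/365 = £566.5753
Laurelby Township, 9 August – 31 December 1995: 145 days → £20,000 × 3.9% × 145/365 = £309.8630
Total = £876.4384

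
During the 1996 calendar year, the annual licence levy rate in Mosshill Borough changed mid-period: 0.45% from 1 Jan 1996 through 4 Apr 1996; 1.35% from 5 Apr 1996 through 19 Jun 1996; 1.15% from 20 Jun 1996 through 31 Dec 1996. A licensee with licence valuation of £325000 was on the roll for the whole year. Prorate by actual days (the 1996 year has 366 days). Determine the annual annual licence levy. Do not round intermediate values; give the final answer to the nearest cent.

1 Jan – 4 Apr 1996: 95 days at 0.45% → £325000 × 0.45% × 95/366 = £379.6107
5 Apr – 19 Jun 1996: 76 days at 1.35% → £325000 × 1.35% × 76/366 = £911.0656
20 Jun – 31 Dec 1996: 195 days at 1.15% → £325000 × 1.15% × 195/366 = £1991.2910
Total = £3281.9672

£3281.97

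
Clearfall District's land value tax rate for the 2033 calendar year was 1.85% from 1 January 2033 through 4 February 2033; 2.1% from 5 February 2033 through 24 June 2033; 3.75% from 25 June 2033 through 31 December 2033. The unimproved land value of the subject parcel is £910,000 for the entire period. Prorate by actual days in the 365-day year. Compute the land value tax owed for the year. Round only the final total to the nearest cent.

1 January – 4 February 2033: 35 days at 1.85% → £910,000 × 1.85% × 35/365 = £1,614.3151
5 February – 24 June 2033: 140 days at 2.1% → £910,000 × 2.1% × 140/365 = £7,329.8630
25 June – 31 December 2033: 190 days at 3.75% → £910,000 × 3.75% × 190/365 = £17,763.6986
Total = £26,707.8767

£26,707.88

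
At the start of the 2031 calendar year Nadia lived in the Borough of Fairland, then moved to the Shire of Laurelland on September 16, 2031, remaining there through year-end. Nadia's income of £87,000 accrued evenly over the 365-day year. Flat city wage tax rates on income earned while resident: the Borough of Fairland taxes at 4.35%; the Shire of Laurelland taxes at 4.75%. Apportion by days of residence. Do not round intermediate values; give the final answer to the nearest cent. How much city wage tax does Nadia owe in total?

The Borough of Fairland, January 1 – September 15, 2031: 258 days → £87,000 × 4.35% × 258/365 = £2,675.0712
The Shire of Laurelland, September 16 – December 31, 2031: 107 days → £87,000 × 4.75% × 107/365 = £1,211.4452
Total = £3,886.5164

£3,886.52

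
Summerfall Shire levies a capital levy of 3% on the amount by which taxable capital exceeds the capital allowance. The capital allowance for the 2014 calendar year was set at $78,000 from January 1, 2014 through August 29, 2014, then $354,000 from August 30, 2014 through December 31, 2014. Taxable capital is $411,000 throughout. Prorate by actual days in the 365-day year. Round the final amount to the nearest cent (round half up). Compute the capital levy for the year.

$7,177.07

January 1 – August 29, 2014: 241 days, exemption $78,000 → ($411,000 − $78,000) × 3% × 241/365 = $6,596.1370
August 30 – December 31, 2014: 124 days, exemption $354,000 → ($411,000 − $354,000) × 3% × 124/365 = $580.9315
Total = $7,177.0685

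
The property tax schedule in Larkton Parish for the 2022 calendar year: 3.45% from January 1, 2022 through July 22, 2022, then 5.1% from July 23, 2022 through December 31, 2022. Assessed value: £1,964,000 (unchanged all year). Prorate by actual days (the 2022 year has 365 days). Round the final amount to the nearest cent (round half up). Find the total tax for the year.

January 1 – July 22, 2022: 203 days at 3.45% → £1,964,000 × 3.45% × 203/365 = £37,684.5863
July 23 – December 31, 2022: 162 days at 5.1% → £1,964,000 × 5.1% × 162/365 = £44,456.3507
Total = £82,140.9370

£82,140.94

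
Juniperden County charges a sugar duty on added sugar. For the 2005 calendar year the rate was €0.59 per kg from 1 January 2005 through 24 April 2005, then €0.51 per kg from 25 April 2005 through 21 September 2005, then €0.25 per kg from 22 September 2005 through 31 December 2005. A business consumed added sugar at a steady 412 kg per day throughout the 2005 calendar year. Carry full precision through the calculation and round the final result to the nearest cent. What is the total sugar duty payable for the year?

€69,632.12

1 January – 24 April 2005: 114 days × 412 kg/day = 46,968 kg at €0.59/kg → €27,711.12
25 April – 21 September 2005: 150 days × 412 kg/day = 61,800 kg at €0.51/kg → €31,518.00
22 September – 31 December 2005: 101 days × 412 kg/day = 41,612 kg at €0.25/kg → €10,403.00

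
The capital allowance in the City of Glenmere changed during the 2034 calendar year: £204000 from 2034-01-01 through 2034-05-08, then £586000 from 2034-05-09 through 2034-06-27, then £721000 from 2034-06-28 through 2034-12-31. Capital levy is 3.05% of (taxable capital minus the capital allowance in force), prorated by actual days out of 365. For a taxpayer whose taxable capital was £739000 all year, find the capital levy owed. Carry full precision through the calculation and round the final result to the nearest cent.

£6642.82

2034-01-01 to 2034-05-08: 128 days, exemption £204000 → (£739000 − £204000) × 3.05% × 128/365 = £5722.3014
2034-05-09 to 2034-06-27: 50 days, exemption £586000 → (£739000 − £586000) × 3.05% × 50/365 = £639.2466
2034-06-28 to 2034-12-31: 187 days, exemption £721000 → (£739000 − £721000) × 3.05% × 187/365 = £281.2685
Total = £6642.8164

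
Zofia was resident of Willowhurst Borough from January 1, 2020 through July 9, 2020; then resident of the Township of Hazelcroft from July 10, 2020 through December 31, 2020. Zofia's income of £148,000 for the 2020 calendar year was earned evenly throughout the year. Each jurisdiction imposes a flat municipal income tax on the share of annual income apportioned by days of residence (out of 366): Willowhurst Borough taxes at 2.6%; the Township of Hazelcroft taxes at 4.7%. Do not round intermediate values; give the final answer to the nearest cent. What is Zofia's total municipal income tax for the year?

£5,334.07

Willowhurst Borough, January 1 – July 9, 2020: 191 days → £148,000 × 2.6% × 191/366 = £2,008.1093
The Township of Hazelcroft, July 10 – December 31, 2020: 175 days → £148,000 × 4.7% × 175/366 = £3,325.9563
Total = £5,334.0656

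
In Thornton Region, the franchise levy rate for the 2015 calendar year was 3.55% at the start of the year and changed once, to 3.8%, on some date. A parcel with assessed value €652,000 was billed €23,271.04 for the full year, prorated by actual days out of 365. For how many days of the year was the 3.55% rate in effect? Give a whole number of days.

Let d = days at the first rate; then 365 − d days at the second rate.
€652,000 × [3.55%·d + 3.8%·(365−d)] / 365 = €23,271.04
Solving gives d = 337, so the new rate took effect on 4 Dec 2015.

337 days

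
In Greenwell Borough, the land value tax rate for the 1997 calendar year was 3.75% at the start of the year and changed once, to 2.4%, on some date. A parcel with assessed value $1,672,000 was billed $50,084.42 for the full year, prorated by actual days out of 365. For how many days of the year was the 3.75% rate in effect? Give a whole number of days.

Let d = days at the first rate; then 365 − d days at the second rate.
$1,672,000 × [3.75%·d + 2.4%·(365−d)] / 365 = $50,084.42
Solving gives d = 161, so the new rate took effect on 11 Jun 1997.

161 days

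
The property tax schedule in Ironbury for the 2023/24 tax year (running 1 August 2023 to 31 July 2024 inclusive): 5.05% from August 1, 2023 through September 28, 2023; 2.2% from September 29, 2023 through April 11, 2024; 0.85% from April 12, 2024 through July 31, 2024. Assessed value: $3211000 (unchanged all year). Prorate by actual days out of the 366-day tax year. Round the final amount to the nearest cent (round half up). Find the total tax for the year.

August 1 – September 28, 2023: 59 days at 5.05% → $3211000 × 5.05% × 59/366 = $26139.8210
September 29, 2023 – April 11, 2024: 196 days at 2.2% → $3211000 × 2.2% × 196/366 = $37830.1421
April 12 – July 31, 2024: 111 days at 0.85% → $3211000 × 0.85% × 111/366 = $8277.5369
Total = $72247.5000

$72247.50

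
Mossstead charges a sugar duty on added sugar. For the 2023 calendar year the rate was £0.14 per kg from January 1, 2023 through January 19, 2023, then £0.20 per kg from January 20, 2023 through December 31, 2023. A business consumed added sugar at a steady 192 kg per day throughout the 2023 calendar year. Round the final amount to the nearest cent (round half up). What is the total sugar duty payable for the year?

January 1 – January 19, 2023: 19 days × 192 kg/day = 3,648 kg at £0.14/kg → £510.72
January 20 – December 31, 2023: 346 days × 192 kg/day = 66,432 kg at £0.20/kg → £13,286.40

£13,797.12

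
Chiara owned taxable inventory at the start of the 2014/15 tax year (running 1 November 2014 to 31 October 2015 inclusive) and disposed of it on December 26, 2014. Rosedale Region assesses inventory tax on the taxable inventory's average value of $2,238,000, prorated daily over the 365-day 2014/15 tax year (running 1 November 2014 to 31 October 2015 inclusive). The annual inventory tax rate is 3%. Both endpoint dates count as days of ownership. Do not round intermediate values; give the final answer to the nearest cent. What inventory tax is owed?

$10,300.93

Days held (November 1 – December 26, 2014): 56 out of 365
Tax = $2,238,000 × 3% × 56/365 = $10,300.9315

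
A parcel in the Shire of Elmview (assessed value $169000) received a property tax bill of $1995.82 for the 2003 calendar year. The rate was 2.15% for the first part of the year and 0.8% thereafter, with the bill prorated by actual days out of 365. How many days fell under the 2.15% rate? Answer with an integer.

Let d = days at the first rate; then 365 − d days at the second rate.
$169000 × [2.15%·d + 0.8%·(365−d)] / 365 = $1995.82
Solving gives d = 103, so the new rate took effect on April 14, 2003.

103 days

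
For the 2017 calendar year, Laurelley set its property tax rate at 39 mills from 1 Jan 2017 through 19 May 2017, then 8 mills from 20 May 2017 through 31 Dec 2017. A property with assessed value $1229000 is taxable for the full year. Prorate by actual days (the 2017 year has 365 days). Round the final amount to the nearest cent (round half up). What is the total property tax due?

$24340.93

1 Jan – 19 May 2017: 139 days at 39 mills → $1229000 × 3.9% × 139/365 = $18253.1753
20 May – 31 Dec 2017: 226 days at 8 mills → $1229000 × 0.8% × 226/365 = $6087.7589
Total = $24340.9342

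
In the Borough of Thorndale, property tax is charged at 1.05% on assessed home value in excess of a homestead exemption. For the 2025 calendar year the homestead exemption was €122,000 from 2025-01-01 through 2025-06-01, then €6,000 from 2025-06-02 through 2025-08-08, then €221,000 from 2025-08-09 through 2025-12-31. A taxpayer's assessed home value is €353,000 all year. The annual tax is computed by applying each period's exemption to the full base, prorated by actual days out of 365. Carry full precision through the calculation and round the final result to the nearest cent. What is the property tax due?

€2,239.46

2025-01-01 to 2025-06-01: 152 days, exemption €122,000 → (€353,000 − €122,000) × 1.05% × 152/365 = €1,010.0712
2025-06-02 to 2025-08-08: 68 days, exemption €6,000 → (€353,000 − €6,000) × 1.05% × 68/365 = €678.7890
2025-08-09 to 2025-12-31: 145 days, exemption €221,000 → (€353,000 − €221,000) × 1.05% × 145/365 = €550.6027
Total = €2,239.4630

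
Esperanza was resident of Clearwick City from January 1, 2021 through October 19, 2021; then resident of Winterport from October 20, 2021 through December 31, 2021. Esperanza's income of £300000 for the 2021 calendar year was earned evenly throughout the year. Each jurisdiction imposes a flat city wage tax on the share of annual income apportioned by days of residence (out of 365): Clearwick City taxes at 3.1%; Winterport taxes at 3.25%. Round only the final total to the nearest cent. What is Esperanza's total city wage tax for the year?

Clearwick City, January 1 – October 19, 2021: 292 days → £300000 × 3.1% × 292/365 = £7440.0000
Winterport, October 20 – December 31, 2021: 73 days → £300000 × 3.25% × 73/365 = £1950.0000
Total = £9390.0000

£9390.00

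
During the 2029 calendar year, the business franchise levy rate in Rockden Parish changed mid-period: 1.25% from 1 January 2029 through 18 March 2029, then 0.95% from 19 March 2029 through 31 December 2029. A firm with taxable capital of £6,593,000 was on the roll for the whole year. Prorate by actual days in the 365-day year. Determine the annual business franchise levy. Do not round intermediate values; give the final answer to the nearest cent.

1 January – 18 March 2029: 77 days at 1.25% → £6,593,000 × 1.25% × 77/365 = £17,385.6507
19 March – 31 December 2029: 288 days at 0.95% → £6,593,000 × 0.95% × 288/365 = £49,420.4055
Total = £66,806.0562

£66,806.06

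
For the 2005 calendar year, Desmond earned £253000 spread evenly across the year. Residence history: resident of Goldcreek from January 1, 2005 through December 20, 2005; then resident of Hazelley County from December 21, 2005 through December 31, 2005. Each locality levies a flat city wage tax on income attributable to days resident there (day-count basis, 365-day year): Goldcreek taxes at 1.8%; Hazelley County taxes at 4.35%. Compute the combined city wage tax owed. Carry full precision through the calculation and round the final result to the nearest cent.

£4748.43

Goldcreek, January 1 – December 20, 2005: 354 days → £253000 × 1.8% × 354/365 = £4416.7562
Hazelley County, December 21 – December 31, 2005: 11 days → £253000 × 4.35% × 11/365 = £331.6726
Total = £4748.4288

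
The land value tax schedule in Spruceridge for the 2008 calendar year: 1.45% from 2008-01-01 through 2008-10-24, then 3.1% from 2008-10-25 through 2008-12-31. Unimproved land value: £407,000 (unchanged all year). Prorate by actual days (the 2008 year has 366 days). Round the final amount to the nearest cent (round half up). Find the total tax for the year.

£7,149.19

2008-01-01 to 2008-10-24: 298 days at 1.45% → £407,000 × 1.45% × 298/366 = £4,805.0464
2008-10-25 to 2008-12-31: 68 days at 3.1% → £407,000 × 3.1% × 68/366 = £2,344.1421
Total = £7,149.1885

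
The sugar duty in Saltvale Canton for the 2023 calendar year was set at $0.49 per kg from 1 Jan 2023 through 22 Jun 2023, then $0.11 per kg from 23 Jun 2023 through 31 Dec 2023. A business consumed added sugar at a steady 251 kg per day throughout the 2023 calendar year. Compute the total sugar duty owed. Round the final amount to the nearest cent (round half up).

$26,578.39

1 Jan – 22 Jun 2023: 173 days × 251 kg/day = 43,423 kg at $0.49/kg → $21,277.27
23 Jun – 31 Dec 2023: 192 days × 251 kg/day = 48,192 kg at $0.11/kg → $5,301.12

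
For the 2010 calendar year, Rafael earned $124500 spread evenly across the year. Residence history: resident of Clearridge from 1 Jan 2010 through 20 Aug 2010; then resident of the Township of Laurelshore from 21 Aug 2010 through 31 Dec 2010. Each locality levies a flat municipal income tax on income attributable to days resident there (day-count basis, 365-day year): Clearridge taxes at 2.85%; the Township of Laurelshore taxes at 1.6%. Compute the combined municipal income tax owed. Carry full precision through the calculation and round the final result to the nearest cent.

Clearridge, 1 Jan – 20 Aug 2010: 232 days → $124500 × 2.85% × 232/365 = $2255.3260
The Township of Laurelshore, 21 Aug – 31 Dec 2010: 133 days → $124500 × 1.6% × 133/365 = $725.8521
Total = $2981.1781

$2981.18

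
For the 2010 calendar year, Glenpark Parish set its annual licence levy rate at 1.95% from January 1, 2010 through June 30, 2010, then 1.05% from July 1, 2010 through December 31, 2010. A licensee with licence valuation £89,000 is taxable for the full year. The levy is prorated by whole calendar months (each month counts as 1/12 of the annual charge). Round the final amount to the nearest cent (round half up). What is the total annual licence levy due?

£1,335.00

January 1 – June 30, 2010: 6 months at 1.95% → £89,000 × 1.95% × 6/12 = £867.7500
July 1 – December 31, 2010: 6 months at 1.05% → £89,000 × 1.05% × 6/12 = £467.2500
Total = £1,335.0000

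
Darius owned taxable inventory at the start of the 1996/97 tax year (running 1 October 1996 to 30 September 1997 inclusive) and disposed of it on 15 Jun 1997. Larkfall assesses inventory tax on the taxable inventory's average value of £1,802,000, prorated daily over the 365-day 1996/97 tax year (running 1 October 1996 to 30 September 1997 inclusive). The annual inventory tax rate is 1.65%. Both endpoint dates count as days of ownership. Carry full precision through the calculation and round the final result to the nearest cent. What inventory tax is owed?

£21,016.75

Days held (1 Oct 1996 – 15 Jun 1997): 258 out of 365
Tax = £1,802,000 × 1.65% × 258/365 = £21,016.7507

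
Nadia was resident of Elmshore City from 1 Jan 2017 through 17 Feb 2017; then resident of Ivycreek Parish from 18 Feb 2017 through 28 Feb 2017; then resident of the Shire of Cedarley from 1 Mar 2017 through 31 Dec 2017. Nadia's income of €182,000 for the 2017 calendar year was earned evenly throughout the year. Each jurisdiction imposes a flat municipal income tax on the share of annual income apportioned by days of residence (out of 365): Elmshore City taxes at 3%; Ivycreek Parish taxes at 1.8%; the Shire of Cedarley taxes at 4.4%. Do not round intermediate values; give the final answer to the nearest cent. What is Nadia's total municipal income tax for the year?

Elmshore City, 1 Jan – 17 Feb 2017: 48 days → €182,000 × 3% × 48/365 = €718.0274
Ivycreek Parish, 18 Feb – 28 Feb 2017: 11 days → €182,000 × 1.8% × 11/365 = €98.7288
The Shire of Cedarley, 1 Mar – 31 Dec 2017: 306 days → €182,000 × 4.4% × 306/365 = €6,713.5562
Total = €7,530.3123

€7,530.31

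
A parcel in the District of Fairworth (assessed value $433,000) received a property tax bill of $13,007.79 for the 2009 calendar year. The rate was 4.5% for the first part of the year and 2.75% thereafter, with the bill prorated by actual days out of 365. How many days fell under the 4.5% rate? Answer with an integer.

Let d = days at the first rate; then 365 − d days at the second rate.
$433,000 × [4.5%·d + 2.75%·(365−d)] / 365 = $13,007.79
Solving gives d = 53, so the new rate took effect on 23 February 2009.

53 days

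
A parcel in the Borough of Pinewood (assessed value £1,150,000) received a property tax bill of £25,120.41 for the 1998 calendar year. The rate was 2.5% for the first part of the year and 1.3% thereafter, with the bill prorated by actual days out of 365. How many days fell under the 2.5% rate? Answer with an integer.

Let d = days at the first rate; then 365 − d days at the second rate.
£1,150,000 × [2.5%·d + 1.3%·(365−d)] / 365 = £25,120.41
Solving gives d = 269, so the new rate took effect on September 27, 1998.

269 days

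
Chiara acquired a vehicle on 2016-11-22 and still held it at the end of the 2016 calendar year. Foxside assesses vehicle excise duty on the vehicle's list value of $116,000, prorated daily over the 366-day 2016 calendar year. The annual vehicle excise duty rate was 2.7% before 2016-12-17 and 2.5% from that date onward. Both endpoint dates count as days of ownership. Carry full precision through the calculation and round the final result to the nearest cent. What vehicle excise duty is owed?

2016-11-22 to 2016-12-16: 25 days at 2.7% → $116,000 × 2.7% × 25/366 = $213.9344
2016-12-17 to 2016-12-31: 15 days at 2.5% → $116,000 × 2.5% × 15/366 = $118.8525
Total = $332.7869

$332.79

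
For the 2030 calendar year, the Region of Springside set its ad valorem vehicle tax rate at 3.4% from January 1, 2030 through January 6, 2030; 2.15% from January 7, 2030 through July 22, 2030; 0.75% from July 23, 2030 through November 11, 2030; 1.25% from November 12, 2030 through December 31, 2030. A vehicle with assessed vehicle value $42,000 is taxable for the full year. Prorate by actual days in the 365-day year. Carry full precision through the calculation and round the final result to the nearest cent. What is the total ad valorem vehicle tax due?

$679.42

January 1 – January 6, 2030: 6 days at 3.4% → $42,000 × 3.4% × 6/365 = $23.4740
January 7 – July 22, 2030: 197 days at 2.15% → $42,000 × 2.15% × 197/365 = $487.3726
July 23 – November 11, 2030: 112 days at 0.75% → $42,000 × 0.75% × 112/365 = $96.6575
November 12 – December 31, 2030: 50 days at 1.25% → $42,000 × 1.25% × 50/365 = $71.9178
Total = $679.4219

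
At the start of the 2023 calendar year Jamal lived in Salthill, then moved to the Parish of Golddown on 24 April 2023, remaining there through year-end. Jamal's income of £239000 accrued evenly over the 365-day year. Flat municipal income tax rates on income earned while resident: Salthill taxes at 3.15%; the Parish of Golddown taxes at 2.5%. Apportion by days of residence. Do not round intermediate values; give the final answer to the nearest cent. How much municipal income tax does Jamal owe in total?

Salthill, 1 January – 23 April 2023: 113 days → £239000 × 3.15% × 113/365 = £2330.7411
The Parish of Golddown, 24 April – 31 December 2023: 252 days → £239000 × 2.5% × 252/365 = £4125.2055
Total = £6455.9466

£6455.95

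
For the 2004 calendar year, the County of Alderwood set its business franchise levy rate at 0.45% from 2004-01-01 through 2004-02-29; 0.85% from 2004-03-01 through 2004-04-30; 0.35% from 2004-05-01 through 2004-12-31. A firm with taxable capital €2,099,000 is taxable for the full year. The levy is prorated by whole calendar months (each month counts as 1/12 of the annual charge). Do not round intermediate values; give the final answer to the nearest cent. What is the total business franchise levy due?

€9,445.50

2004-01-01 to 2004-02-29: 2 months at 0.45% → €2,099,000 × 0.45% × 2/12 = €1,574.2500
2004-03-01 to 2004-04-30: 2 months at 0.85% → €2,099,000 × 0.85% × 2/12 = €2,973.5833
2004-05-01 to 2004-12-31: 8 months at 0.35% → €2,099,000 × 0.35% × 8/12 = €4,897.6667
Total = €9,445.5000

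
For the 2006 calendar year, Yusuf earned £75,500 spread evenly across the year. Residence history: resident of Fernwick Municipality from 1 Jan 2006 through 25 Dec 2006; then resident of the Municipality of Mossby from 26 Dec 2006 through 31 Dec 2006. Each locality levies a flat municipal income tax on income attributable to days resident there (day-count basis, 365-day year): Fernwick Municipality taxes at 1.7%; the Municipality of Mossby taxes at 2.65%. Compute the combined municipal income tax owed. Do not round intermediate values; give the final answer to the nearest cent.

£1,295.29

Fernwick Municipality, 1 Jan – 25 Dec 2006: 359 days → £75,500 × 1.7% × 359/365 = £1,262.4014
The Municipality of Mossby, 26 Dec – 31 Dec 2006: 6 days → £75,500 × 2.65% × 6/365 = £32.8890
Total = £1,295.2904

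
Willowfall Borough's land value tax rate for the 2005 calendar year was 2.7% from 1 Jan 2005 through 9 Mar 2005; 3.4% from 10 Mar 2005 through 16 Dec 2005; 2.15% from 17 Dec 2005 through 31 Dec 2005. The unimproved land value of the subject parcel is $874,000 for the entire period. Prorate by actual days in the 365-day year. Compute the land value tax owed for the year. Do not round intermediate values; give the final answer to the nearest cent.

$28,127.24

1 Jan – 9 Mar 2005: 68 days at 2.7% → $874,000 × 2.7% × 68/365 = $4,396.3397
10 Mar – 16 Dec 2005: 282 days at 3.4% → $874,000 × 3.4% × 282/365 = $22,958.6630
17 Dec – 31 Dec 2005: 15 days at 2.15% → $874,000 × 2.15% × 15/365 = $772.2329
Total = $28,127.2356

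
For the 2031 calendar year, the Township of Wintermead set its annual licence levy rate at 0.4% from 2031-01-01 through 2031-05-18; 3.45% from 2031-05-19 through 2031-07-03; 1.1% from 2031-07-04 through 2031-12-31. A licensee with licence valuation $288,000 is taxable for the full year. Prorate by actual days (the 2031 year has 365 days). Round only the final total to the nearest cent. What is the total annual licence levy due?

2031-01-01 to 2031-05-18: 138 days at 0.4% → $288,000 × 0.4% × 138/365 = $435.5507
2031-05-19 to 2031-07-03: 46 days at 3.45% → $288,000 × 3.45% × 46/365 = $1,252.2082
2031-07-04 to 2031-12-31: 181 days at 1.1% → $288,000 × 1.1% × 181/365 = $1,570.9808
Total = $3,258.7397

$3,258.74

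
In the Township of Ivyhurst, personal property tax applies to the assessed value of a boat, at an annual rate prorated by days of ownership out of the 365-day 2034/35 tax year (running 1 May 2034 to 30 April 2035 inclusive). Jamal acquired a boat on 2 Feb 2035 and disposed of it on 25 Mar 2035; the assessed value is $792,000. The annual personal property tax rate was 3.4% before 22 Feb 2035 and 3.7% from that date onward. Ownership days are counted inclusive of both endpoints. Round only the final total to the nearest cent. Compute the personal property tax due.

$4,044.62

2 Feb – 21 Feb 2035: 20 days at 3.4% → $792,000 × 3.4% × 20/365 = $1,475.5068
22 Feb – 25 Mar 2035: 32 days at 3.7% → $792,000 × 3.7% × 32/365 = $2,569.1178
Total = $4,044.6247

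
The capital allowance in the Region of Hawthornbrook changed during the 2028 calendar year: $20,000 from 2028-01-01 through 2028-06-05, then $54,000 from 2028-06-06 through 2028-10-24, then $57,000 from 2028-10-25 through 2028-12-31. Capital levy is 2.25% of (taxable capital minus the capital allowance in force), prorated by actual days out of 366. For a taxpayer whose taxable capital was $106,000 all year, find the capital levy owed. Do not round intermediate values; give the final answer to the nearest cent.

$1,485.61

2028-01-01 to 2028-06-05: 157 days, exemption $20,000 → ($106,000 − $20,000) × 2.25% × 157/366 = $830.0410
2028-06-06 to 2028-10-24: 141 days, exemption $54,000 → ($106,000 − $54,000) × 2.25% × 141/366 = $450.7377
2028-10-25 to 2028-12-31: 68 days, exemption $57,000 → ($106,000 − $57,000) × 2.25% × 68/366 = $204.8361
Total = $1,485.6148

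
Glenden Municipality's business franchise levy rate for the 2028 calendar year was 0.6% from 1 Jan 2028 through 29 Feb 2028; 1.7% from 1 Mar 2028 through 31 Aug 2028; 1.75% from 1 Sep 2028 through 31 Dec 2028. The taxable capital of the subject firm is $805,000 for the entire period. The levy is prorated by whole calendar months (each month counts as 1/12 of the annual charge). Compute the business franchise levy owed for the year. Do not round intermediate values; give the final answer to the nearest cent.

1 Jan – 29 Feb 2028: 2 months at 0.6% → $805,000 × 0.6% × 2/12 = $805.0000
1 Mar – 31 Aug 2028: 6 months at 1.7% → $805,000 × 1.7% × 6/12 = $6,842.5000
1 Sep – 31 Dec 2028: 4 months at 1.75% → $805,000 × 1.75% × 4/12 = $4,695.8333
Total = $12,343.3333

$12,343.33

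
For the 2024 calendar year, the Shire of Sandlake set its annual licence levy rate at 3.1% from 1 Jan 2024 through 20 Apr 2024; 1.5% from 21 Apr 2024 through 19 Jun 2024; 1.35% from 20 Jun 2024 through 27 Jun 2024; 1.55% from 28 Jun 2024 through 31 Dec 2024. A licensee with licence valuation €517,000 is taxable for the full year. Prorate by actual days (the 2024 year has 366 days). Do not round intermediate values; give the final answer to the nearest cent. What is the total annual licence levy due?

€10,378.85

1 Jan – 20 Apr 2024: 111 days at 3.1% → €517,000 × 3.1% × 111/366 = €4,860.6475
21 Apr – 19 Jun 2024: 60 days at 1.5% → €517,000 × 1.5% × 60/366 = €1,271.3115
20 Jun – 27 Jun 2024: 8 days at 1.35% → €517,000 × 1.35% × 8/366 = €152.5574
28 Jun – 31 Dec 2024: 187 days at 1.55% → €517,000 × 1.55% × 187/366 = €4,094.3292
Total = €10,378.8456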